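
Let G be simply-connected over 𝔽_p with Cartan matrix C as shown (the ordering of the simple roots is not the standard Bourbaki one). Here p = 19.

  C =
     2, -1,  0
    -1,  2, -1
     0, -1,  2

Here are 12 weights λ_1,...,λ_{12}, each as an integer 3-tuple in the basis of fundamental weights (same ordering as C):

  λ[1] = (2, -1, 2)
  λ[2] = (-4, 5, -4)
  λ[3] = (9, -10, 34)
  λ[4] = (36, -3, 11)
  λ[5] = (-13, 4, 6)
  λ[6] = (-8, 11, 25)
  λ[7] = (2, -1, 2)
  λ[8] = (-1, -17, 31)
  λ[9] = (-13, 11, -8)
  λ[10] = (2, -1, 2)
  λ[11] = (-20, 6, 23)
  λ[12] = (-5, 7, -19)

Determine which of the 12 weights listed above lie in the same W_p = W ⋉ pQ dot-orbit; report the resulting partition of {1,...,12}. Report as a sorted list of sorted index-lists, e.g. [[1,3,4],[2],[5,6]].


Type A_3, rank 3, |W|=24; reorder rows/cols to standard.

Ā_19 reps of the 12 weights (A_3, coords as presented):

  λ_1 → (3, 0, 3) · λ_2 → (3, 0, 3) · λ_3 → (9, 7, 2) · λ_4 → (9, 7, 2) · λ_5 → (5, 7, 0) · λ_6 → (5, 7, 0) · λ_7 → (3, 0, 3) · λ_8 → (3, 0, 3) · λ_9 → (5, 7, 0) · λ_10 → (3, 0, 3) · λ_11 → (5, 7, 0) · λ_12 → (10, 4, 4)

Grouping the 12 weights by Ā_19-representative: 4 linkage classes.

[[1, 2, 7, 8, 10], [3, 4], [5, 6, 9, 11], [12]]


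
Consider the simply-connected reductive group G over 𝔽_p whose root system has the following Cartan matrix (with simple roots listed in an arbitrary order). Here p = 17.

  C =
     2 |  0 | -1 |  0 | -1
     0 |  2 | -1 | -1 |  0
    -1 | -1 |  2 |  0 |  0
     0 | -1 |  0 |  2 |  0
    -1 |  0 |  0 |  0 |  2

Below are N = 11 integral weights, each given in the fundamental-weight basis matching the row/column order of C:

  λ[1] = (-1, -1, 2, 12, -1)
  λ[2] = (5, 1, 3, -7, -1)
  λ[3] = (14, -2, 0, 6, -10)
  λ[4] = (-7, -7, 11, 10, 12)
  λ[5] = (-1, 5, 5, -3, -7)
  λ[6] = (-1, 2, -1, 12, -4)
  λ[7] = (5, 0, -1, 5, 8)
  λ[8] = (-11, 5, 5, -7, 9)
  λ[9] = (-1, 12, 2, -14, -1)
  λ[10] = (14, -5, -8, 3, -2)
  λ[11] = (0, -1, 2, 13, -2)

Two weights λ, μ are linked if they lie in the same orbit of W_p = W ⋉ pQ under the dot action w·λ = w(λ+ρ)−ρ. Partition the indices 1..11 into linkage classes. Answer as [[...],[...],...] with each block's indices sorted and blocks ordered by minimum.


Cartan matrix: type A_5 (|W|=720); un-permuting the 5 rows.

Each λ_j+ρ reduced to Ā_17; 5-tuples below use C's row order:

  1: (0, 0, 3, 13, 0) · 2: (6, 4, 0, 2, 0) · 3: (6, 1, 0, 1, 4) · 4: (6, 4, 0, 2, 0) · 5: (6, 4, 0, 2, 0) · 6: (0, 0, 3, 13, 0) · 7: (6, 1, 0, 1, 4) · 8: (6, 4, 0, 2, 0) · 9: (0, 0, 3, 13, 0) · 10: (3, 0, 4, 7, 1) · 11: (0, 0, 3, 13, 0)

Grouping the 11 weights by Ā_17-representative: 4 linkage classes.

[[1, 6, 9, 11], [2, 4, 5, 8], [3, 7], [10]]


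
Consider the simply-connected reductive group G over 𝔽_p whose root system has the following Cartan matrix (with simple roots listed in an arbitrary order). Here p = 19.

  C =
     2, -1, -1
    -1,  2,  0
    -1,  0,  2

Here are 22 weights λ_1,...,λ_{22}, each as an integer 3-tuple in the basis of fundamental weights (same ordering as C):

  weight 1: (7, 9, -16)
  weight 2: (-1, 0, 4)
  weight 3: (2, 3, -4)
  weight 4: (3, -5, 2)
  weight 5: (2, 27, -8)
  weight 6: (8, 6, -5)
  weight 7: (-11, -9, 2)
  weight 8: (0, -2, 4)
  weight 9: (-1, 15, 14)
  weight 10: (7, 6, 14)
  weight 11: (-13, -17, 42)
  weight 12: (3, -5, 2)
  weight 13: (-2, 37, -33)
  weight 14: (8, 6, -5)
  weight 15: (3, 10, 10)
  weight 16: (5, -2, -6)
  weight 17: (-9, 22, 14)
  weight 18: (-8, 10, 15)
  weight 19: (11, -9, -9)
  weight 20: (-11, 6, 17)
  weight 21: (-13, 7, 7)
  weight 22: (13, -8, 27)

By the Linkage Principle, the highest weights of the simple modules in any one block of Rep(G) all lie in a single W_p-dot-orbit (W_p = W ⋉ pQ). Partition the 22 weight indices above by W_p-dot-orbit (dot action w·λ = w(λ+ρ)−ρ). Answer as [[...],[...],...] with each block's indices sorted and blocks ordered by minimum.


Type A_3, rank 3, |W|=24; reorder rows/cols to standard.

Alcove-folded reps (p=19, 22 weights, presented ϖ-order):

  λ_1 → (7, 3, 8)
  λ_2 → (0, 1, 5)
  λ_3 → (0, 4, 3)
  λ_4 → (0, 4, 3)
  λ_5 → (5, 7, 4)
  λ_6 → (5, 7, 4)
  λ_7 → (7, 3, 8)
  λ_8 → (0, 1, 5)
  λ_9 → (0, 4, 3)
  λ_10 → (4, 4, 4)
  λ_11 → (5, 7, 4)
  λ_12 → (0, 4, 3)
  λ_13 → (0, 1, 5)
  λ_14 → (5, 7, 4)
  λ_15 → (4, 4, 4)
  λ_16 → (0, 1, 5)
  λ_17 → (4, 4, 4)
  λ_18 → (7, 3, 8)
  λ_19 → (4, 4, 4)
  λ_20 → (7, 3, 8)
  λ_21 → (4, 4, 4)
  λ_22 → (5, 7, 4)

Grouping the 22 weights by Ā_19-representative: 5 linkage classes.

[[1, 7, 18, 20], [2, 8, 13, 16], [3, 4, 9, 12], [5, 6, 11, 14, 22], [10, 15, 17, 19, 21]]


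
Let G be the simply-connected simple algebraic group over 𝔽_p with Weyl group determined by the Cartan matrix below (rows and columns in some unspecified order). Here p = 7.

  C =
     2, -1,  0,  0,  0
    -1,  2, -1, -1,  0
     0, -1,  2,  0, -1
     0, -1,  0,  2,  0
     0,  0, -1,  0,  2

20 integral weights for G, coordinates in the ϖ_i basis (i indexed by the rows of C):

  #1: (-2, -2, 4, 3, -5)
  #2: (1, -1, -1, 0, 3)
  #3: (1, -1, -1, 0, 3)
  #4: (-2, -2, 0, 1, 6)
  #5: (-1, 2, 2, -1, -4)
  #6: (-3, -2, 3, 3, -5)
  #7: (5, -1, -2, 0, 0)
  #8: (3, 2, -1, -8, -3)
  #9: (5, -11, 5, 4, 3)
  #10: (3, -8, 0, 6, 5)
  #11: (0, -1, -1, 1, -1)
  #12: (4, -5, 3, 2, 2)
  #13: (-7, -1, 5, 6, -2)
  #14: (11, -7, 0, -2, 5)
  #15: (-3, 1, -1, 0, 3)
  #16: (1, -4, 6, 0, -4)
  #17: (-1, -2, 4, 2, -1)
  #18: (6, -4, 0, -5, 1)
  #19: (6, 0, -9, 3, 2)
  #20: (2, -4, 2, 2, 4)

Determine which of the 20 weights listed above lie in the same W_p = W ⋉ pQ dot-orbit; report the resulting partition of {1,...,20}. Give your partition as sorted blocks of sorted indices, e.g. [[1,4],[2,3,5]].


Cartan matrix: type D_5 (|W|=1920); un-permuting the 5 rows.

λ_j+ρ reflected into Ā_7 (⟨·,θ^∨⟩≤7); 5-tuples as given:

    1: (1, 0, 0, 2, 3)
    2: (2, 0, 0, 1, 4)
    3: (2, 0, 0, 1, 4)
    4: (0, 0, 0, 1, 5)
    5: (0, 1, 2, 0, 1)
    6: (0, 1, 2, 0, 1)
    7: (5, 1, 0, 0, 0)
    8: (2, 0, 0, 1, 4)
    9: (1, 0, 0, 2, 3)
    10: (1, 0, 0, 2, 0)
    11: (1, 0, 0, 2, 0)
    12: (0, 1, 2, 0, 1)
    13: (0, 0, 0, 1, 5)
    14: (0, 0, 0, 1, 5)
    15: (2, 0, 0, 1, 4)
    16: (1, 0, 0, 2, 3)
    17: (1, 0, 0, 2, 0)
    18: (2, 0, 0, 1, 4)
    19: (1, 0, 0, 2, 0)
    20: (0, 1, 2, 0, 1)

Grouping the 20 weights by Ā_7-representative: 6 linkage classes.

[[1, 9, 16], [2, 3, 8, 15, 18], [4, 13, 14], [5, 6, 12, 20], [7], [10, 11, 17, 19]]


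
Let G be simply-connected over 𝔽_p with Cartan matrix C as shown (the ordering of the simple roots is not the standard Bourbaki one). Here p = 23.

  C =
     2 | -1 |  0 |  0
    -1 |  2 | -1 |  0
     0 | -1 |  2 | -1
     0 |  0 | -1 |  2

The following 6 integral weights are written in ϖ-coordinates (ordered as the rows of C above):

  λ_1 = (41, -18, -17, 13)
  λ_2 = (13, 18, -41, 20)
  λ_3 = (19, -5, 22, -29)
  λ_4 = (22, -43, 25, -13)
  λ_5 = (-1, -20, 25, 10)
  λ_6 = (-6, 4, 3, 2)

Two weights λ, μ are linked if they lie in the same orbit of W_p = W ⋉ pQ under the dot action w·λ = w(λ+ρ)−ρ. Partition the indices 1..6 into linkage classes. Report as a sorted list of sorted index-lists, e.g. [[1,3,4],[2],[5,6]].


Cartan matrix: type A_4 (|W|=120); un-permuting the 4 rows.

Alcove-folded reps (p=23, 6 weights, presented ϖ-order):

    [1] (10, 4, 0, 2)
    [2] (10, 4, 0, 2)
    [3] (5, 0, 4, 3)
    [4] (5, 0, 4, 3)
    [5] (5, 0, 4, 3)
    [6] (5, 0, 4, 3)

Partition of {1..6} into 2 W_23-dot-orbits:

[[1, 2], [3, 4, 5, 6]]


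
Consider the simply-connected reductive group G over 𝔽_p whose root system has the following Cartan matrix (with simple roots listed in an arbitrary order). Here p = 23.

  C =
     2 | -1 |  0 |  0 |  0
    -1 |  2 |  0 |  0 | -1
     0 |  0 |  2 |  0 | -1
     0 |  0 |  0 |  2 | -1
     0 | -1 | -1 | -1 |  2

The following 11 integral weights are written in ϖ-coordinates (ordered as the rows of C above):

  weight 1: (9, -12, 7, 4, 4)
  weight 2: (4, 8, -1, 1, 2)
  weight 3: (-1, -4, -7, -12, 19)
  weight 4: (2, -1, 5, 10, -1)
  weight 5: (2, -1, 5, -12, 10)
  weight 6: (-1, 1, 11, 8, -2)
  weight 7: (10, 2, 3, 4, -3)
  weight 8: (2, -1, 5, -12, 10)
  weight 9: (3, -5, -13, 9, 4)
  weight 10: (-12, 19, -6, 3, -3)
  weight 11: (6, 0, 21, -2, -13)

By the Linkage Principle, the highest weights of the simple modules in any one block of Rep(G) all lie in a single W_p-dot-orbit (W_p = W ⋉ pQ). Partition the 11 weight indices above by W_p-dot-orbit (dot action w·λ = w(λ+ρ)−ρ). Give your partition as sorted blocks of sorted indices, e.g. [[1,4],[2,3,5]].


Dynkin diagram of C (from the 8 off-diagonal −1 entries): D_5.

Alcove-folded reps (p=23, 11 weights, presented ϖ-order):

  [1] (1, 4, 2, 1, 5)
  [2] (5, 1, 0, 2, 3)
  [3] (3, 0, 6, 11, 0)
  [4] (3, 0, 6, 11, 0)
  [5] (3, 0, 6, 11, 0)
  [6] (0, 1, 11, 8, 1)
  [7] (11, 1, 2, 3, 2)
  [8] (3, 0, 6, 11, 0)
  [9] (7, 0, 1, 1, 3)
  [10] (11, 1, 2, 3, 2)
  [11] (1, 4, 2, 1, 5)

6 distinct reps among the 11 weights ⇒ 6 W_23-linkage classes:

[[1, 11], [2], [3, 4, 5, 8], [6], [7, 10], [9]]


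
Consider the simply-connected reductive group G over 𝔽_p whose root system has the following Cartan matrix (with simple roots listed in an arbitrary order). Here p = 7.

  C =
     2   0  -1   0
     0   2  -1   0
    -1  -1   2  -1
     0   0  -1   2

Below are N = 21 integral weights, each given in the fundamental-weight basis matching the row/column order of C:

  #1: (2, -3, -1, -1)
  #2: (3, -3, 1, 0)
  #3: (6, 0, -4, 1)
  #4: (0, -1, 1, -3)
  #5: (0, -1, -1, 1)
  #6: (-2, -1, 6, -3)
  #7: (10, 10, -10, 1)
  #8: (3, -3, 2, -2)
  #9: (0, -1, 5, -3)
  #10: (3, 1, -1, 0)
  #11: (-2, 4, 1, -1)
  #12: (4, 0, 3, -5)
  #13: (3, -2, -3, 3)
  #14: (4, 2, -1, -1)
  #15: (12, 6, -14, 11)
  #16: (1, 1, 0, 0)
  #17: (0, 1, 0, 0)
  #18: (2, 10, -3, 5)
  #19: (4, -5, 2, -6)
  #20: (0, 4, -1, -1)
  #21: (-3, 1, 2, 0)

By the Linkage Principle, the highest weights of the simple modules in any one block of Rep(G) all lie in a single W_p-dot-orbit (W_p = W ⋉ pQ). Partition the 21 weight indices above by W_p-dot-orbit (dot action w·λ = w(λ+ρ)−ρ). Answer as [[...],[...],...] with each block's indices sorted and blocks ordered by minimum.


Type D_4, rank 4, |W|=192; reorder rows/cols to standard.

Each λ_j+ρ reduced to Ā_7; 4-tuples below use C's row order:

  1: (1, 0, 0, 2) · 2: (4, 2, 0, 1) · 3: (4, 2, 0, 1) · 4: (1, 0, 0, 2) · 5: (1, 0, 0, 2) · 6: (1, 0, 0, 2) · 7: (2, 2, 1, 1) · 8: (4, 2, 0, 1) · 9: (1, 0, 0, 2) · 10: (4, 2, 0, 1) · 11: (1, 5, 0, 0) · 12: (2, 2, 1, 1) · 13: (1, 2, 1, 1) · 14: (4, 2, 0, 1) · 15: (1, 5, 0, 0) · 16: (2, 2, 1, 1) · 17: (1, 2, 1, 1) · 18: (2, 2, 1, 1) · 19: (1, 2, 1, 1) · 20: (1, 5, 0, 0) · 21: (2, 2, 1, 1)

Linkage partition of the 21 weights (5 classes, p=7):

[[1, 4, 5, 6, 9], [2, 3, 8, 10, 14], [7, 12, 16, 18, 21], [11, 15, 20], [13, 17, 19]]


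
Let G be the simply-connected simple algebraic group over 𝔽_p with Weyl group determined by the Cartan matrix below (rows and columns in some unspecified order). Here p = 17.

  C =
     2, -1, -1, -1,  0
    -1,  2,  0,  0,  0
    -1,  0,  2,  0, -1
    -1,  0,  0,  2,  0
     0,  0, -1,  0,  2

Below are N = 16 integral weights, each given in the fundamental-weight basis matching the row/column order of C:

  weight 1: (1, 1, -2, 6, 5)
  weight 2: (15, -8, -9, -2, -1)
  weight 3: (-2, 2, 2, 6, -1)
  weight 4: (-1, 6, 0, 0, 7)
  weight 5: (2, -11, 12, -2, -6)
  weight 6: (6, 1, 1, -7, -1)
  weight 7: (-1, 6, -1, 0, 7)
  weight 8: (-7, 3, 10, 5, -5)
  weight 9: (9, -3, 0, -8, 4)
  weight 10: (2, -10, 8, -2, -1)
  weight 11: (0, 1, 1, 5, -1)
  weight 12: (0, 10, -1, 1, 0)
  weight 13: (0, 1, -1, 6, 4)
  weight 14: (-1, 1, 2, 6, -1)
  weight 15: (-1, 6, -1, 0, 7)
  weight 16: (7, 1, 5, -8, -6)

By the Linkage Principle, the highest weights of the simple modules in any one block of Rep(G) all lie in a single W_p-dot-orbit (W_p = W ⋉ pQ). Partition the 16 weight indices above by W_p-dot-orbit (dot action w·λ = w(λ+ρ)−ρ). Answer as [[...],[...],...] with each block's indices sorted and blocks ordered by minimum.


Type D_5, rank 5, |W|=1920; reorder rows/cols to standard.

Each λ_j+ρ reduced to Ā_17; 5-tuples below use C's row order:

  λ_1 → (1, 2, 0, 7, 5);  λ_2 → (0, 7, 0, 1, 8);  λ_3 → (1, 2, 2, 6, 0);  λ_4 → (0, 7, 0, 1, 8);  λ_5 → (1, 2, 0, 7, 5);  λ_6 → (1, 2, 2, 6, 0);  λ_7 → (0, 7, 0, 1, 8);  λ_8 → (4, 2, 1, 0, 4);  λ_9 → (1, 2, 0, 7, 5);  λ_10 → (1, 2, 2, 6, 0);  λ_11 → (1, 2, 2, 6, 0);  λ_12 → (1, 11, 0, 2, 1);  λ_13 → (1, 2, 0, 7, 5);  λ_14 → (0, 2, 3, 7, 0);  λ_15 → (0, 7, 0, 1, 8);  λ_16 → (1, 2, 0, 7, 5)

These 16 weights hit 6 W_17-dot-orbits; sizes (5, 4, 4, 1, 1, 1):

[[1, 5, 9, 13, 16], [2, 4, 7, 15], [3, 6, 10, 11], [8], [12], [14]]


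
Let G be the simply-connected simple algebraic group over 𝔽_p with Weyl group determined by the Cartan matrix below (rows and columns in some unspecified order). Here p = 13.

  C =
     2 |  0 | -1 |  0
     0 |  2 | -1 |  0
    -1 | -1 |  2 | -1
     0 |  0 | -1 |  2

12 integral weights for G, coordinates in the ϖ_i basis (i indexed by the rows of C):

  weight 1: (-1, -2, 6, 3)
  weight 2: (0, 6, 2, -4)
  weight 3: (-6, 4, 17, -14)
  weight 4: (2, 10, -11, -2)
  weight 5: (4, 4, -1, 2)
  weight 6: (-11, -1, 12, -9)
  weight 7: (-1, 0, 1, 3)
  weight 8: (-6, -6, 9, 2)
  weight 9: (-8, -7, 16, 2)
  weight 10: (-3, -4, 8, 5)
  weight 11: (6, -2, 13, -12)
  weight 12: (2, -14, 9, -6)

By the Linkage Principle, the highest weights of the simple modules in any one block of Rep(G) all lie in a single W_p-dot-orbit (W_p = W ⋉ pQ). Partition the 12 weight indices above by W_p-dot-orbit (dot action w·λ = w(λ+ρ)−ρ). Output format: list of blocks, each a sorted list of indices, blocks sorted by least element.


D_4 Cartan matrix, 4 simple roots permuted; ρ=(1,1,1,1).

Each λ_j+ρ reduced to Ā_13; 4-tuples below use C's row order:

  λ_1+ρ ↦ (0, 1, 2, 4) · λ_2+ρ ↦ (1, 7, 0, 3) · λ_3+ρ ↦ (5, 5, 0, 3) · λ_4+ρ ↦ (1, 7, 0, 3) · λ_5+ρ ↦ (5, 5, 0, 3) · λ_6+ρ ↦ (5, 5, 0, 3) · λ_7+ρ ↦ (0, 1, 2, 4) · λ_8+ρ ↦ (5, 5, 0, 3) · λ_9+ρ ↦ (0, 1, 2, 4) · λ_10+ρ ↦ (0, 1, 2, 4) · λ_11+ρ ↦ (1, 7, 0, 3) · λ_12+ρ ↦ (5, 5, 0, 3)

These 12 weights hit 3 W_13-dot-orbits; sizes (4, 3, 5):

[[1, 7, 9, 10], [2, 4, 11], [3, 5, 6, 8, 12]]


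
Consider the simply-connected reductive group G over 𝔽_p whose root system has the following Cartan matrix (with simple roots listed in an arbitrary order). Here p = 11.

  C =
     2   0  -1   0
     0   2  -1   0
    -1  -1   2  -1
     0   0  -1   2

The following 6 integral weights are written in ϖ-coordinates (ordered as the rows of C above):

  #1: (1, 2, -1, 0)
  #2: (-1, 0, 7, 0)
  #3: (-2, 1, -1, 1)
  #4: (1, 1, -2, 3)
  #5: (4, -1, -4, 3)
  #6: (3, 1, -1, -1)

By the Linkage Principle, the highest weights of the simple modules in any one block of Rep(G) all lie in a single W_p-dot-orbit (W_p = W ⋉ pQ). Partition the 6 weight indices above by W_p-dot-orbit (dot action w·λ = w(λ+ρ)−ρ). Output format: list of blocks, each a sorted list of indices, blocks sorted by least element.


D_4 Cartan matrix, 4 simple roots permuted; ρ=(1,1,1,1).

Folding the 6 weights λ_j+ρ into Ā_11 (reps in the given 4-coord order):

  λ_1+ρ ↦ (2, 3, 0, 1)
  λ_2+ρ ↦ (0, 1, 1, 1)
  λ_3+ρ ↦ (0, 1, 1, 1)
  λ_4+ρ ↦ (1, 1, 1, 3)
  λ_5+ρ ↦ (2, 3, 0, 1)
  λ_6+ρ ↦ (4, 2, 0, 0)

These 6 weights hit 4 W_11-dot-orbits; sizes (2, 2, 1, 1):

[[1, 5], [2, 3], [4], [6]]


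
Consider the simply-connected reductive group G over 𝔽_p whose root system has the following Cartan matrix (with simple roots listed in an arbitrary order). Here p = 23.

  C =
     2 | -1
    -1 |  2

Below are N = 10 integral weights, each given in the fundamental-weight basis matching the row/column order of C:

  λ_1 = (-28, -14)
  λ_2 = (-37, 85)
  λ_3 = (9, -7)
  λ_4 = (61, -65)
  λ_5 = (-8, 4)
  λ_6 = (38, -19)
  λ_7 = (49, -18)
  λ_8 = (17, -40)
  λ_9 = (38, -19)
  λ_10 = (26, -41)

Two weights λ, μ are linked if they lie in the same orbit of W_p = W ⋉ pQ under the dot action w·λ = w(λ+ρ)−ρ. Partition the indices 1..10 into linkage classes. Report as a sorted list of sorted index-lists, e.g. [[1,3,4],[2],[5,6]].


Root system A_2: the 2×2 matrix C matches after relabeling.

Ā_23 reps of the 10 weights (A_2, coords as presented):

  λ_1+ρ ↦ (4, 6);  λ_2+ρ ↦ (4, 6);  λ_3+ρ ↦ (4, 6);  λ_4+ρ ↦ (5, 2);  λ_5+ρ ↦ (5, 2);  λ_6+ρ ↦ (5, 2);  λ_7+ρ ↦ (4, 6);  λ_8+ρ ↦ (5, 2);  λ_9+ρ ↦ (5, 2);  λ_10+ρ ↦ (4, 6)

Grouping the 10 weights by Ā_23-representative: 2 linkage classes.

[[1, 2, 3, 7, 10], [4, 5, 6, 8, 9]]


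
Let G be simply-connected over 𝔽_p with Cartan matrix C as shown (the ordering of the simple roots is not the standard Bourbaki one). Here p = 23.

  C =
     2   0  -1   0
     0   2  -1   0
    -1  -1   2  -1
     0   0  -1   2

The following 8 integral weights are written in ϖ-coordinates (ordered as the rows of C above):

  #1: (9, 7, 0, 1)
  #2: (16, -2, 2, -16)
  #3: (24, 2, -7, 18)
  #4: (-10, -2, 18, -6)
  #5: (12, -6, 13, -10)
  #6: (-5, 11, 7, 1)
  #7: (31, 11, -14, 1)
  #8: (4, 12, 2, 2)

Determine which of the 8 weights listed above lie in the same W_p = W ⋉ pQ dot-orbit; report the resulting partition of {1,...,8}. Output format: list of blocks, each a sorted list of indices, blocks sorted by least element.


Root system D_4: the 4×4 matrix C matches after relabeling.

Folding the 8 weights λ_j+ρ into Ā_23 (reps in the given 4-coord order):

  λ_1+ρ ↦ (10, 8, 1, 2) · λ_2+ρ ↦ (4, 12, 1, 2) · λ_3+ρ ↦ (4, 12, 1, 2) · λ_4+ρ ↦ (9, 1, 4, 5) · λ_5+ρ ↦ (9, 1, 4, 5) · λ_6+ρ ↦ (4, 12, 1, 2) · λ_7+ρ ↦ (10, 8, 1, 2) · λ_8+ρ ↦ (4, 12, 1, 2)

Partition of {1..8} into 3 W_23-dot-orbits:

[[1, 7], [2, 3, 6, 8], [4, 5]]


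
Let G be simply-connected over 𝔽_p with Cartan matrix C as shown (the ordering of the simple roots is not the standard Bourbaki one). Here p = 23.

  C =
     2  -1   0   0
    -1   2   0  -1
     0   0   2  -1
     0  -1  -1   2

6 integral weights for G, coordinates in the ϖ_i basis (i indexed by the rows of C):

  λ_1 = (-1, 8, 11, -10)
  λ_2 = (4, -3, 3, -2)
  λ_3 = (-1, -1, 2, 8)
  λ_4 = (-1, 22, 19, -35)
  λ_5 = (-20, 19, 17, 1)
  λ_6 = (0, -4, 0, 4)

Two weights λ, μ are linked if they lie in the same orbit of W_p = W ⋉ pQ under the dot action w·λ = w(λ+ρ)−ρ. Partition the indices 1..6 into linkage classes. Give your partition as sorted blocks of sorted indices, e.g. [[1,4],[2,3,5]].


Dynkin diagram of C (from the 6 off-diagonal −1 entries): A_4.

Folding the 6 weights λ_j+ρ into Ā_23 (reps in the given 4-coord order):

  λ_1 → (0, 0, 3, 9) · λ_2 → (2, 1, 1, 2) · λ_3 → (0, 0, 3, 9) · λ_4 → (0, 0, 3, 9) · λ_5 → (2, 1, 1, 2) · λ_6 → (2, 1, 1, 2)

2 distinct reps among the 6 weights ⇒ 2 W_23-linkage classes:

[[1, 3, 4], [2, 5, 6]]


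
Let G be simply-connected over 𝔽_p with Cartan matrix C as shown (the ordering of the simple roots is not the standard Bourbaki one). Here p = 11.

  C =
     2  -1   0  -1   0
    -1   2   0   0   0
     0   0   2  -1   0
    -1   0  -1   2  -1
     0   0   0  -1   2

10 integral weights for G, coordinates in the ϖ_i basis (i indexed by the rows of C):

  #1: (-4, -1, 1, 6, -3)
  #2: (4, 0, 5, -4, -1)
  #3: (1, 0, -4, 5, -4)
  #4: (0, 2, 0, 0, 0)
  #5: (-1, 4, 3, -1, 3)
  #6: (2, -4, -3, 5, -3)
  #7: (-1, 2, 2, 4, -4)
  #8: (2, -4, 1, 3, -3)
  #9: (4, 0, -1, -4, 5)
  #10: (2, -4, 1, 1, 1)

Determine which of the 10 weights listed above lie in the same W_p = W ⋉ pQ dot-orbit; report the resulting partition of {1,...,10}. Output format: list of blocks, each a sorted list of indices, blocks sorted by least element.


C ↔ D_5 under row/col permutation; |W(D_5)| = 1920.

λ_j+ρ reflected into Ā_11 (⟨·,θ^∨⟩≤11); 5-tuples as given:

  1: (0, 3, 2, 2, 2);  2: (2, 1, 3, 0, 3);  3: (2, 1, 3, 0, 3);  4: (1, 3, 1, 1, 1);  5: (0, 3, 2, 2, 2);  6: (0, 3, 2, 2, 2);  7: (2, 1, 3, 0, 3);  8: (0, 3, 2, 2, 2);  9: (2, 1, 3, 0, 3);  10: (0, 3, 2, 2, 2)

Linkage partition of the 10 weights (3 classes, p=11):

[[1, 5, 6, 8, 10], [2, 3, 7, 9], [4]]


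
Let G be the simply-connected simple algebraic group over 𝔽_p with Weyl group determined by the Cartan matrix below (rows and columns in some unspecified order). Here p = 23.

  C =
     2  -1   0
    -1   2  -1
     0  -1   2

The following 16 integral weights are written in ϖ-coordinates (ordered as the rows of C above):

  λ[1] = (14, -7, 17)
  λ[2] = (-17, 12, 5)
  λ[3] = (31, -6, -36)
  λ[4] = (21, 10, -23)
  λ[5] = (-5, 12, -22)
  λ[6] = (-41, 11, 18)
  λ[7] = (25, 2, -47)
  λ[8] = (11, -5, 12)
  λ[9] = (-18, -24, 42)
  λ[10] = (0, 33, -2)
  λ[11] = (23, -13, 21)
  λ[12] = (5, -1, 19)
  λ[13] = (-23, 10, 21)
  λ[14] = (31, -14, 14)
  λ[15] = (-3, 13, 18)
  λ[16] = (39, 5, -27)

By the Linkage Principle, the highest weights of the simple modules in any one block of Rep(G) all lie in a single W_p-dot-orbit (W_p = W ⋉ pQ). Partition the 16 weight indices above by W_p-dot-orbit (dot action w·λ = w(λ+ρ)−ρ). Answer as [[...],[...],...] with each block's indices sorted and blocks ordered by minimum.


Dynkin diagram of C (from the 4 off-diagonal −1 entries): A_3.

Each λ_j+ρ reduced to Ā_23; 3-tuples below use C's row order:

  [1] (5, 6, 8);  [2] (13, 3, 3);  [3] (5, 6, 8);  [4] (1, 11, 1);  [5] (8, 4, 9);  [6] (5, 6, 8);  [7] (3, 0, 17);  [8] (8, 4, 9);  [9] (3, 0, 17);  [10] (1, 11, 1);  [11] (1, 11, 1);  [12] (3, 0, 17);  [13] (1, 11, 1);  [14] (8, 4, 9);  [15] (8, 4, 9);  [16] (3, 0, 17)

Partition of {1..16} into 5 W_23-dot-orbits:

[[1, 3, 6], [2], [4, 10, 11, 13], [5, 8, 14, 15], [7, 9, 12, 16]]


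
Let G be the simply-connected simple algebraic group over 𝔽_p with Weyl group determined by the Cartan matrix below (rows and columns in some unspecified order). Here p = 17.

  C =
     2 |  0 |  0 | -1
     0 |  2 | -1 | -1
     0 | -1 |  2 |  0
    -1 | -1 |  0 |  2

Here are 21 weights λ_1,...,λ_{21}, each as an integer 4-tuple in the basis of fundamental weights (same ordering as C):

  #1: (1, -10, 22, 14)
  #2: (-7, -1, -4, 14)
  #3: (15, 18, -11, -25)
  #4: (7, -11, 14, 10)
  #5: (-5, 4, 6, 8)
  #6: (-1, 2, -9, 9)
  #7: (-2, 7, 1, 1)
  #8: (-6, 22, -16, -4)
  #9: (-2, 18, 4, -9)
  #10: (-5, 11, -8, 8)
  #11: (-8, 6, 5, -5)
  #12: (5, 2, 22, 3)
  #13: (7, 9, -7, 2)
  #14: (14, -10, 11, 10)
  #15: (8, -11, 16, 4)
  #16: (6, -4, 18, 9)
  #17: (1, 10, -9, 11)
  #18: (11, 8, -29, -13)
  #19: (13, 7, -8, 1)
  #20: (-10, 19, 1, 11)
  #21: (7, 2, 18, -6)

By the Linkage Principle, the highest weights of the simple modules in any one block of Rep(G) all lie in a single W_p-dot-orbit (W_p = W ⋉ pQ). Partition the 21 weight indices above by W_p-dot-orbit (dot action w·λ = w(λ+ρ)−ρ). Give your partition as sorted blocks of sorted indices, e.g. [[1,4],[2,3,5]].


Root system A_4: the 4×4 matrix C matches after relabeling.

W_17-reps of the 21 weights in Ā_17 (same 4-coord order as C):

  λ_1 → (6, 3, 0, 6) · λ_2 → (6, 3, 0, 6) · λ_3 → (1, 8, 2, 1) · λ_4 → (1, 8, 2, 1) · λ_5 → (0, 5, 3, 5) · λ_6 → (0, 5, 3, 5) · λ_7 → (1, 8, 2, 1) · λ_8 → (3, 0, 9, 2) · λ_9 → (1, 8, 2, 1) · λ_10 → (0, 5, 3, 5) · λ_11 → (4, 4, 2, 3) · λ_12 → (4, 4, 2, 3) · λ_13 → (4, 4, 2, 3) · λ_14 → (3, 0, 9, 2) · λ_15 → (0, 5, 3, 5) · λ_16 → (7, 1, 0, 2) · λ_17 → (6, 3, 0, 6) · λ_18 → (3, 0, 9, 2) · λ_19 → (7, 1, 0, 2) · λ_20 → (3, 0, 9, 2) · λ_21 → (3, 0, 9, 2)

These 21 weights hit 6 W_17-dot-orbits; sizes (3, 4, 4, 5, 3, 2):

[[1, 2, 17], [3, 4, 7, 9], [5, 6, 10, 15], [8, 14, 18, 20, 21], [11, 12, 13], [16, 19]]


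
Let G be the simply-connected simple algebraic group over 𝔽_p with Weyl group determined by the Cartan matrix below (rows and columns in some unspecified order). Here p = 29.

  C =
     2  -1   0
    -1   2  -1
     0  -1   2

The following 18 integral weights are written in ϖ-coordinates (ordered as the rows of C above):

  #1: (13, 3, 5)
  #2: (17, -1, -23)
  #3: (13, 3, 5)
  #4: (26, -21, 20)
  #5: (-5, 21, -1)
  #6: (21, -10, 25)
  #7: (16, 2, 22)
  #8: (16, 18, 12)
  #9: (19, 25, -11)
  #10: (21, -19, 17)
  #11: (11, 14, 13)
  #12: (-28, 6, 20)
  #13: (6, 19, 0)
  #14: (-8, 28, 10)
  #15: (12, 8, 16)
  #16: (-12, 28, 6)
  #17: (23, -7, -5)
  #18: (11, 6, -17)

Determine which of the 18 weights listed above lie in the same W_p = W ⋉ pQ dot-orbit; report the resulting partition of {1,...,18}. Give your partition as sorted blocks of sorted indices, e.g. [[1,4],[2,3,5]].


A_3 Cartan matrix, 3 simple roots permuted; ρ=(1,1,1).

Ā_29 reps of the 18 weights (A_3, coords as presented):

  λ_1 → (14, 4, 6)
  λ_2 → (4, 18, 0)
  λ_3 → (14, 4, 6)
  λ_4 → (7, 20, 1)
  λ_5 → (4, 18, 0)
  λ_6 → (3, 9, 7)
  λ_7 → (3, 3, 9)
  λ_8 → (3, 9, 7)
  λ_9 → (3, 9, 7)
  λ_10 → (4, 18, 0)
  λ_11 → (0, 15, 2)
  λ_12 → (7, 20, 1)
  λ_13 → (7, 20, 1)
  λ_14 → (4, 18, 0)
  λ_15 → (3, 9, 7)
  λ_16 → (4, 18, 0)
  λ_17 → (14, 4, 6)
  λ_18 → (3, 9, 7)

6 distinct reps among the 18 weights ⇒ 6 W_29-linkage classes:

[[1, 3, 17], [2, 5, 10, 14, 16], [4, 12, 13], [6, 8, 9, 15, 18], [7], [11]]


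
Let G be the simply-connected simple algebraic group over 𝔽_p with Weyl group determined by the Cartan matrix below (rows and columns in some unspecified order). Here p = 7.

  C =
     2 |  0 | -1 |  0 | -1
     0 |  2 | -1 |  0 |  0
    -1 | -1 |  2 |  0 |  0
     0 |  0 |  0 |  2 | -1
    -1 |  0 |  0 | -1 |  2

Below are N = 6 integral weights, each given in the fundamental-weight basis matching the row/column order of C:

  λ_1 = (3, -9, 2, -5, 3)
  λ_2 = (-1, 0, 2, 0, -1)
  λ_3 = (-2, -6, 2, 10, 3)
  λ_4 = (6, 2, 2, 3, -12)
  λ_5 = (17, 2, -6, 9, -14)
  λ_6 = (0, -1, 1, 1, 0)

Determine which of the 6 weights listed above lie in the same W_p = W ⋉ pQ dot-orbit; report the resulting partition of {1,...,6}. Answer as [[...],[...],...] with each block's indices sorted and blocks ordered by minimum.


Cartan matrix: type A_5 (|W|=720); un-permuting the 5 rows.

W_7-reps of the 6 weights in Ā_7 (same 5-coord order as C):

  λ_1+ρ ↦ (0, 1, 3, 1, 0) · λ_2+ρ ↦ (0, 1, 3, 1, 0) · λ_3+ρ ↦ (1, 0, 2, 2, 1) · λ_4+ρ ↦ (0, 1, 3, 1, 0) · λ_5+ρ ↦ (1, 0, 2, 2, 1) · λ_6+ρ ↦ (1, 0, 2, 2, 1)

Partition of {1..6} into 2 W_7-dot-orbits:

[[1, 2, 4], [3, 5, 6]]


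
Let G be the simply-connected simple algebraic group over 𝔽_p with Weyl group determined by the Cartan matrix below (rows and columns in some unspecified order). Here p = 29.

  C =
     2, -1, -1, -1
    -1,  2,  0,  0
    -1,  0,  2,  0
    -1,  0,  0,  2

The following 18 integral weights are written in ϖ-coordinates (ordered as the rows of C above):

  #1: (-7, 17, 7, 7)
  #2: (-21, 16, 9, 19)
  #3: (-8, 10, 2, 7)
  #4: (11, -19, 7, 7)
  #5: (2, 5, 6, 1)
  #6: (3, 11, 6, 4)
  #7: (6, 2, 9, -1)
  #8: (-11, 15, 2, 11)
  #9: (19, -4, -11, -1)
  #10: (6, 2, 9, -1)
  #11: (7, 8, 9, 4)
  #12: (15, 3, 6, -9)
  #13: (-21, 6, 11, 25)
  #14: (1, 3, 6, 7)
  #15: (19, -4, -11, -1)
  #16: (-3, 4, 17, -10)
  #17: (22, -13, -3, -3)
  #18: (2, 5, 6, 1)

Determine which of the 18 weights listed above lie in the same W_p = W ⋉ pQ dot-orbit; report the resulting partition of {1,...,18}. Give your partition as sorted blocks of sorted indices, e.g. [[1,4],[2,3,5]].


Type D_4, rank 4, |W|=192; reorder rows/cols to standard.

Alcove-folded reps (p=29, 18 weights, presented ϖ-order):

    λ_1 → (6, 12, 2, 2)
    λ_2 → (7, 3, 10, 0)
    λ_3 → (3, 4, 4, 1)
    λ_4 → (6, 12, 2, 2)
    λ_5 → (3, 6, 7, 2)
    λ_6 → (1, 12, 7, 5)
    λ_7 → (7, 3, 10, 0)
    λ_8 → (3, 6, 7, 2)
    λ_9 → (7, 3, 10, 0)
    λ_10 → (7, 3, 10, 0)
    λ_11 → (3, 6, 7, 2)
    λ_12 → (2, 4, 7, 8)
    λ_13 → (1, 12, 7, 5)
    λ_14 → (2, 4, 7, 8)
    λ_15 → (7, 3, 10, 0)
    λ_16 → (3, 6, 7, 2)
    λ_17 → (6, 12, 2, 2)
    λ_18 → (3, 6, 7, 2)

These 18 weights hit 6 W_29-dot-orbits; sizes (3, 5, 1, 5, 2, 2):

[[1, 4, 17], [2, 7, 9, 10, 15], [3], [5, 8, 11, 16, 18], [6, 13], [12, 14]]


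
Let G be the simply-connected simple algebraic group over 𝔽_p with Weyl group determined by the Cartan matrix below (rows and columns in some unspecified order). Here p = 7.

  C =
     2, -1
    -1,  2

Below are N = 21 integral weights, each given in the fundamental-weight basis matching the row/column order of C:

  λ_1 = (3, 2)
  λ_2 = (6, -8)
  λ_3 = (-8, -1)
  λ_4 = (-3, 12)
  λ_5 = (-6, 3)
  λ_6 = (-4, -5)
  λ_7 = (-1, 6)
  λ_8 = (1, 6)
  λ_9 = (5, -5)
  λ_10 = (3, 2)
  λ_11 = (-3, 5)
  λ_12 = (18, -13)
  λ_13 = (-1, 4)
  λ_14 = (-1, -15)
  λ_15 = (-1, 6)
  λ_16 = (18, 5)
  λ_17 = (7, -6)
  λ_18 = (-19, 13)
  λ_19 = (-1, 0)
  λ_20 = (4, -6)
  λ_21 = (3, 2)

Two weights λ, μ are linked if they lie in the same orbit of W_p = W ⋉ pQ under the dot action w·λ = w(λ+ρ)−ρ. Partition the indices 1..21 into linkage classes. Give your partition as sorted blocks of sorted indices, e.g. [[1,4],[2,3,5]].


A_2 Cartan matrix, 2 simple roots permuted; ρ=(1,1).

Ā_7 reps of the 21 weights (A_2, coords as presented):

  λ_1 → (4, 3) · λ_2 → (0, 7) · λ_3 → (0, 7) · λ_4 → (4, 1) · λ_5 → (4, 1) · λ_6 → (4, 3) · λ_7 → (0, 7) · λ_8 → (0, 5) · λ_9 → (2, 4) · λ_10 → (4, 3) · λ_11 → (2, 4) · λ_12 → (0, 5) · λ_13 → (0, 5) · λ_14 → (0, 7) · λ_15 → (0, 7) · λ_16 → (2, 4) · λ_17 → (2, 4) · λ_18 → (4, 3) · λ_19 → (0, 1) · λ_20 → (0, 5) · λ_21 → (4, 3)

Partition of {1..21} into 6 W_7-dot-orbits:

[[1, 6, 10, 18, 21], [2, 3, 7, 14, 15], [4, 5], [8, 12, 13, 20], [9, 11, 16, 17], [19]]


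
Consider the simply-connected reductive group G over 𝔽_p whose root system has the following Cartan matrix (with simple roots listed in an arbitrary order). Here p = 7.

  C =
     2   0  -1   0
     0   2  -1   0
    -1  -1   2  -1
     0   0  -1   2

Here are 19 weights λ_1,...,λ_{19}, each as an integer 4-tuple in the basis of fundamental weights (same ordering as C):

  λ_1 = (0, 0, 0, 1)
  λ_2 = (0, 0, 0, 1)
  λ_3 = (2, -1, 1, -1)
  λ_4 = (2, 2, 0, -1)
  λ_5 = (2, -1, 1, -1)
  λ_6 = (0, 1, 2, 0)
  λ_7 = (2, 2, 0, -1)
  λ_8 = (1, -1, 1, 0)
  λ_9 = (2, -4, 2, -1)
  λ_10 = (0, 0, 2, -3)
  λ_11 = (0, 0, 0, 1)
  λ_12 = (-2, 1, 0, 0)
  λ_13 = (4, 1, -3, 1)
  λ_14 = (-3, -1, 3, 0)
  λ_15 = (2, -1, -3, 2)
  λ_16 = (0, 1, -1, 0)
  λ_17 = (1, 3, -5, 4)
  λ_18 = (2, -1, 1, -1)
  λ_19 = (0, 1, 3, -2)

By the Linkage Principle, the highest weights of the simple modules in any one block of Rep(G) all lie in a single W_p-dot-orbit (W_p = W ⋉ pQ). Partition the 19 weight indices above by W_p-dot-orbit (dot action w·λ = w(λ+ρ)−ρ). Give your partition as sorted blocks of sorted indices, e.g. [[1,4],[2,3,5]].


Cartan matrix: type D_4 (|W|=192); un-permuting the 4 rows.

W_7-reps of the 19 weights in Ā_7 (same 4-coord order as C):

    [1] (1, 1, 1, 2)
    [2] (1, 1, 1, 2)
    [3] (3, 0, 2, 0)
    [4] (3, 3, 0, 0)
    [5] (3, 0, 2, 0)
    [6] (1, 2, 0, 1)
    [7] (3, 3, 0, 0)
    [8] (2, 0, 2, 1)
    [9] (3, 3, 0, 0)
    [10] (1, 1, 1, 2)
    [11] (1, 1, 1, 2)
    [12] (1, 2, 0, 1)
    [13] (3, 0, 2, 0)
    [14] (2, 0, 2, 1)
    [15] (1, 2, 0, 1)
    [16] (1, 2, 0, 1)
    [17] (2, 0, 2, 1)
    [18] (3, 0, 2, 0)
    [19] (1, 2, 0, 1)

Linkage partition of the 19 weights (5 classes, p=7):

[[1, 2, 10, 11], [3, 5, 13, 18], [4, 7, 9], [6, 12, 15, 16, 19], [8, 14, 17]]


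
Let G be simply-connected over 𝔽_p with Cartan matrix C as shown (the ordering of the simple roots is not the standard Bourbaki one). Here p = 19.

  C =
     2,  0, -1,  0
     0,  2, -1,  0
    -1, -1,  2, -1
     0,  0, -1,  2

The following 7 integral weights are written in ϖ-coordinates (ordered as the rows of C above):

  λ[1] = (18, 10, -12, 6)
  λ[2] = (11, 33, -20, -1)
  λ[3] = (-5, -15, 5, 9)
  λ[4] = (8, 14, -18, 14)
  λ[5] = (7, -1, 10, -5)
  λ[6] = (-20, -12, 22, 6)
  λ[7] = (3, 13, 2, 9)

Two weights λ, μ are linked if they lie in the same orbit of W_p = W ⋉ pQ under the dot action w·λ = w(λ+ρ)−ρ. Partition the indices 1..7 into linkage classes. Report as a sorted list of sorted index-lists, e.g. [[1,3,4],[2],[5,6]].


Dynkin diagram of C (from the 6 off-diagonal −1 entries): D_4.

Alcove-folded reps (p=19, 7 weights, presented ϖ-order):

    λ_1+ρ ↦ (8, 0, 0, 4)
    λ_2+ρ ↦ (8, 0, 0, 4)
    λ_3+ρ ↦ (8, 2, 2, 2)
    λ_4+ρ ↦ (8, 2, 2, 2)
    λ_5+ρ ↦ (8, 0, 0, 4)
    λ_6+ρ ↦ (8, 0, 0, 4)
    λ_7+ρ ↦ (8, 2, 2, 2)

Grouping the 7 weights by Ā_19-representative: 2 linkage classes.

[[1, 2, 5, 6], [3, 4, 7]]


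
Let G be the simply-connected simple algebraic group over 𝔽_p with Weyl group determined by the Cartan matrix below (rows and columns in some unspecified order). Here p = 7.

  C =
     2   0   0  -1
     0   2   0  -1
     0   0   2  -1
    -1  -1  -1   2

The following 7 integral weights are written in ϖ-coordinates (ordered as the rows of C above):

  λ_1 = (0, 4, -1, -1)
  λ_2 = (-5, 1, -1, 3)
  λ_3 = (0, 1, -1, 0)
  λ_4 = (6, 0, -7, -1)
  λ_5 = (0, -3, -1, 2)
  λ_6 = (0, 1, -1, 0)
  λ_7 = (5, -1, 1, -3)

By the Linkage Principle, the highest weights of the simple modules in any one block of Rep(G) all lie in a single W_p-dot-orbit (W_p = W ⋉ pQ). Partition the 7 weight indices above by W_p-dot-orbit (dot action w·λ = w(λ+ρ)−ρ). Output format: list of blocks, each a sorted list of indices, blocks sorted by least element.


Cartan matrix: type D_4 (|W|=192); un-permuting the 4 rows.

λ_j+ρ reflected into Ā_7 (⟨·,θ^∨⟩≤7); 4-tuples as given:

    λ_1 → (1, 5, 0, 0)
    λ_2 → (4, 2, 0, 0)
    λ_3 → (1, 2, 0, 1)
    λ_4 → (1, 5, 0, 0)
    λ_5 → (1, 2, 0, 1)
    λ_6 → (1, 2, 0, 1)
    λ_7 → (4, 2, 0, 0)

3 distinct reps among the 7 weights ⇒ 3 W_7-linkage classes:

[[1, 4], [2, 7], [3, 5, 6]]


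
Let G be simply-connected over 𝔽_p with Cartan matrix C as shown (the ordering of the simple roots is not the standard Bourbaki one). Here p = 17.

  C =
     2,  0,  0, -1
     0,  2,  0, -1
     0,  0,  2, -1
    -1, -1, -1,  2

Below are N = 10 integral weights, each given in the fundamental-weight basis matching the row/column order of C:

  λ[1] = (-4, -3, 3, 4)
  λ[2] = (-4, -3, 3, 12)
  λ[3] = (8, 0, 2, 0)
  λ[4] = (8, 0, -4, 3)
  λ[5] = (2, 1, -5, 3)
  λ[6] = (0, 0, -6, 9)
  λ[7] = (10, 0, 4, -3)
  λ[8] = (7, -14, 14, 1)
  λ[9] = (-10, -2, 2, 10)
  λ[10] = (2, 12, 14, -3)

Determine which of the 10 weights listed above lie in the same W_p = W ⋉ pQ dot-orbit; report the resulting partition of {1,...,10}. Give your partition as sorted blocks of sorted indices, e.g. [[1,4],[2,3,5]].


Cartan matrix: type D_4 (|W|=192); un-permuting the 4 rows.

Ā_17 reps of the 10 weights (D_4, coords as presented):

    1: (3, 2, 4, 0)
    2: (3, 2, 4, 0)
    3: (9, 1, 3, 1)
    4: (9, 1, 3, 1)
    5: (3, 2, 4, 0)
    6: (1, 1, 5, 5)
    7: (9, 1, 3, 1)
    8: (3, 2, 4, 0)
    9: (9, 1, 3, 1)
    10: (9, 1, 3, 1)

Linkage partition of the 10 weights (3 classes, p=17):

[[1, 2, 5, 8], [3, 4, 7, 9, 10], [6]]


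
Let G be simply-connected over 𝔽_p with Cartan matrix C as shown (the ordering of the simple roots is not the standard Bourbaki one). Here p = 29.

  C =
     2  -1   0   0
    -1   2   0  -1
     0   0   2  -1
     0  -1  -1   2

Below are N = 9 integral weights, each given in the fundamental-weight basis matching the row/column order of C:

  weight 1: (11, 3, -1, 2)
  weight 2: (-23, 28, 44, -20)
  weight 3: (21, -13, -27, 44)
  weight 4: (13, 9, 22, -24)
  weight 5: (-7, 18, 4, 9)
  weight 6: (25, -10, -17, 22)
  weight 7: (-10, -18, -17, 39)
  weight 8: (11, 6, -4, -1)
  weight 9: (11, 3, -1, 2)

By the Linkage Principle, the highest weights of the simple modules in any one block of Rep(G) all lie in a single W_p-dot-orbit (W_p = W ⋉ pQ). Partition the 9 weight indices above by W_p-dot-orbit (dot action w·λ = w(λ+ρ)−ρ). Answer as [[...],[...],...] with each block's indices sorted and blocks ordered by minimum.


Dynkin diagram of C (from the 6 off-diagonal −1 entries): A_4.

Alcove-folded reps (p=29, 9 weights, presented ϖ-order):

  1: (12, 4, 0, 3);  2: (12, 4, 0, 3);  3: (12, 4, 0, 3);  4: (1, 13, 0, 10);  5: (1, 13, 0, 10);  6: (6, 7, 3, 2);  7: (6, 7, 3, 2);  8: (12, 4, 0, 3);  9: (12, 4, 0, 3)

The 9 indices split into 3 linkage classes (same alcove rep ⇔ same W_29-dot-orbit):

[[1, 2, 3, 8, 9], [4, 5], [6, 7]]


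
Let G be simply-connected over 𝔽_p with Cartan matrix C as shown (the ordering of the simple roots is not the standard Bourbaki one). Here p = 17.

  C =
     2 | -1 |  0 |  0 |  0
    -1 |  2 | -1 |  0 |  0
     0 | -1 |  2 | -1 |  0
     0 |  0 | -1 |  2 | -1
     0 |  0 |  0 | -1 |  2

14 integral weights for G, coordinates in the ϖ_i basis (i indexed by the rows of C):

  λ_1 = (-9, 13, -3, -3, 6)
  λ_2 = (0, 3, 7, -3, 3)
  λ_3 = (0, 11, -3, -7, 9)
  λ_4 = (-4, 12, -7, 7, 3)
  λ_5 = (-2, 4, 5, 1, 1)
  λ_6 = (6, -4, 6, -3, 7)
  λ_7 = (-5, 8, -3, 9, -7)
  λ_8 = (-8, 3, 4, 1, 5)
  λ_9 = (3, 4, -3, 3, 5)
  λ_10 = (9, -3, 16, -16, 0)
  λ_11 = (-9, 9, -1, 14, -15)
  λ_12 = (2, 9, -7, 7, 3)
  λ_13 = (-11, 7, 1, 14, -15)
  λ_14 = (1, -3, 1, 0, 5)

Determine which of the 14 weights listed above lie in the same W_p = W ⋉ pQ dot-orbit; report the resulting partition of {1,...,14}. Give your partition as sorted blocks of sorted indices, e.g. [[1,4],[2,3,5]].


Cartan matrix: type A_5 (|W|=720); un-permuting the 5 rows.

Folding the 14 weights λ_j+ρ into Ā_17 (reps in the given 5-coord order):

  1: (8, 2, 2, 2, 3)
  2: (1, 4, 6, 2, 2)
  3: (1, 4, 6, 2, 2)
  4: (1, 4, 6, 2, 2)
  5: (1, 4, 6, 2, 2)
  6: (4, 3, 2, 2, 6)
  7: (4, 3, 2, 2, 6)
  8: (4, 3, 2, 2, 6)
  9: (4, 3, 2, 2, 6)
  10: (0, 2, 0, 1, 6)
  11: (0, 2, 0, 1, 6)
  12: (1, 4, 6, 2, 2)
  13: (0, 2, 0, 1, 6)
  14: (0, 2, 0, 1, 6)

Partition of {1..14} into 4 W_17-dot-orbits:

[[1], [2, 3, 4, 5, 12], [6, 7, 8, 9], [10, 11, 13, 14]]


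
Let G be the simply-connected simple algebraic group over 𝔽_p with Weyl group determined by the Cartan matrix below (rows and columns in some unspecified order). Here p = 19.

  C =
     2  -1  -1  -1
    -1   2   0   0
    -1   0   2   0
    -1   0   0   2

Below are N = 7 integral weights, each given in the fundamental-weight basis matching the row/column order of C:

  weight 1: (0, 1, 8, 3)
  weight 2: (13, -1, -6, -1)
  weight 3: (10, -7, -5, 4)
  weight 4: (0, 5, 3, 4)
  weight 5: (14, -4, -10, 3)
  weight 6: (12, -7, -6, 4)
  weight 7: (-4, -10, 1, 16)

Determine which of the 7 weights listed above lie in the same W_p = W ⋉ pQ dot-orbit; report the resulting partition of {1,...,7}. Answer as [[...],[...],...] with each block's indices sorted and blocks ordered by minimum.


Type D_4, rank 4, |W|=192; reorder rows/cols to standard.

Folding the 7 weights λ_j+ρ into Ā_19 (reps in the given 4-coord order):

  λ_1 → (1, 2, 9, 4) · λ_2 → (5, 0, 5, 0) · λ_3 → (1, 6, 4, 5) · λ_4 → (1, 6, 4, 5) · λ_5 → (0, 3, 9, 4) · λ_6 → (1, 6, 5, 5) · λ_7 → (1, 2, 9, 4)

The 7 indices split into 5 linkage classes (same alcove rep ⇔ same W_19-dot-orbit):

[[1, 7], [2], [3, 4], [5], [6]]


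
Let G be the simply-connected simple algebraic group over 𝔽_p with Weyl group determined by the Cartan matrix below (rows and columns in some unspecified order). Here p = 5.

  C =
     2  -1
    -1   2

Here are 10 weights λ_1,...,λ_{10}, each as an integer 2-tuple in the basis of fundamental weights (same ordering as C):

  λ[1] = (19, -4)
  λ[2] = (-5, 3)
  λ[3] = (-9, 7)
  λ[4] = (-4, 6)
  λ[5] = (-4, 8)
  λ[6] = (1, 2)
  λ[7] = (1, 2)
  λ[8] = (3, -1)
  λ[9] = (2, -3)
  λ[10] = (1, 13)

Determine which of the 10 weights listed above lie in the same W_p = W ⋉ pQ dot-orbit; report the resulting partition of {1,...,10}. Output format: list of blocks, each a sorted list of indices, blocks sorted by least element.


Type A_2, rank 2, |W|=6; reorder rows/cols to standard.

Each λ_j+ρ reduced to Ā_5; 2-tuples below use C's row order:

  λ_1 → (2, 3)
  λ_2 → (4, 0)
  λ_3 → (2, 3)
  λ_4 → (1, 2)
  λ_5 → (1, 1)
  λ_6 → (2, 3)
  λ_7 → (2, 3)
  λ_8 → (4, 0)
  λ_9 → (1, 2)
  λ_10 → (1, 1)

Grouping the 10 weights by Ā_5-representative: 4 linkage classes.

[[1, 3, 6, 7], [2, 8], [4, 9], [5, 10]]
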